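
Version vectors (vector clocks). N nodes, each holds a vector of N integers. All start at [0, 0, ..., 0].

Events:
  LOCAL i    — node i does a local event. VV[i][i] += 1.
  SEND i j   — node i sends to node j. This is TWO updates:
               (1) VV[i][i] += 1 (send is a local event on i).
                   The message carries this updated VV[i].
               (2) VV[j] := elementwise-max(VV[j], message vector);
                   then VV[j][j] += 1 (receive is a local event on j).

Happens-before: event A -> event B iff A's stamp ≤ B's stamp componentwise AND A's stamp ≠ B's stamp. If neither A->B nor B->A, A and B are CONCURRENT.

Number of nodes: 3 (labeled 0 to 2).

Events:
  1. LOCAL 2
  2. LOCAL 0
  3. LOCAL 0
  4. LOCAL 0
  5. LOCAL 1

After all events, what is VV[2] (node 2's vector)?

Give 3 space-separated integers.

Answer: 0 0 1

Derivation:
Initial: VV[0]=[0, 0, 0]
Initial: VV[1]=[0, 0, 0]
Initial: VV[2]=[0, 0, 0]
Event 1: LOCAL 2: VV[2][2]++ -> VV[2]=[0, 0, 1]
Event 2: LOCAL 0: VV[0][0]++ -> VV[0]=[1, 0, 0]
Event 3: LOCAL 0: VV[0][0]++ -> VV[0]=[2, 0, 0]
Event 4: LOCAL 0: VV[0][0]++ -> VV[0]=[3, 0, 0]
Event 5: LOCAL 1: VV[1][1]++ -> VV[1]=[0, 1, 0]
Final vectors: VV[0]=[3, 0, 0]; VV[1]=[0, 1, 0]; VV[2]=[0, 0, 1]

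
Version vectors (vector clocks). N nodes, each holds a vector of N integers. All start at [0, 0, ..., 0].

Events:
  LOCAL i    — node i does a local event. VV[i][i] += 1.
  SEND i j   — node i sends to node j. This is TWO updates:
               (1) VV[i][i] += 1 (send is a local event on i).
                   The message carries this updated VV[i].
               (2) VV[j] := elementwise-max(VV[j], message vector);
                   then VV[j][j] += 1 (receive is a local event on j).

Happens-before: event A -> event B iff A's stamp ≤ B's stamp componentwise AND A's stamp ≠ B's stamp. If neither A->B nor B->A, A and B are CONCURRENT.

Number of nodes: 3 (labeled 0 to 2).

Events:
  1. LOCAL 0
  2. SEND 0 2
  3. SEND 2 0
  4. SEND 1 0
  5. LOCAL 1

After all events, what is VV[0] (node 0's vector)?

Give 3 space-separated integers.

Answer: 4 1 2

Derivation:
Initial: VV[0]=[0, 0, 0]
Initial: VV[1]=[0, 0, 0]
Initial: VV[2]=[0, 0, 0]
Event 1: LOCAL 0: VV[0][0]++ -> VV[0]=[1, 0, 0]
Event 2: SEND 0->2: VV[0][0]++ -> VV[0]=[2, 0, 0], msg_vec=[2, 0, 0]; VV[2]=max(VV[2],msg_vec) then VV[2][2]++ -> VV[2]=[2, 0, 1]
Event 3: SEND 2->0: VV[2][2]++ -> VV[2]=[2, 0, 2], msg_vec=[2, 0, 2]; VV[0]=max(VV[0],msg_vec) then VV[0][0]++ -> VV[0]=[3, 0, 2]
Event 4: SEND 1->0: VV[1][1]++ -> VV[1]=[0, 1, 0], msg_vec=[0, 1, 0]; VV[0]=max(VV[0],msg_vec) then VV[0][0]++ -> VV[0]=[4, 1, 2]
Event 5: LOCAL 1: VV[1][1]++ -> VV[1]=[0, 2, 0]
Final vectors: VV[0]=[4, 1, 2]; VV[1]=[0, 2, 0]; VV[2]=[2, 0, 2]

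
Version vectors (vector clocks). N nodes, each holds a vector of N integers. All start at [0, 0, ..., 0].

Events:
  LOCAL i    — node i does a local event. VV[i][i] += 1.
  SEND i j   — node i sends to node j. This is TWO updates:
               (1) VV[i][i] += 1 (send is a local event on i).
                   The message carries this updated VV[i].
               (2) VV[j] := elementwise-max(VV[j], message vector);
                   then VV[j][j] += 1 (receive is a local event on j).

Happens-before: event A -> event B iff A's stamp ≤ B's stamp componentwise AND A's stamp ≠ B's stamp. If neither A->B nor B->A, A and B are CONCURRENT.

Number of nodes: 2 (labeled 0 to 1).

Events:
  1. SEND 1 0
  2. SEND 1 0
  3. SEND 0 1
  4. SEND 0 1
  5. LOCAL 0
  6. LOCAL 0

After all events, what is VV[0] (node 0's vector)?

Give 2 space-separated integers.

Initial: VV[0]=[0, 0]
Initial: VV[1]=[0, 0]
Event 1: SEND 1->0: VV[1][1]++ -> VV[1]=[0, 1], msg_vec=[0, 1]; VV[0]=max(VV[0],msg_vec) then VV[0][0]++ -> VV[0]=[1, 1]
Event 2: SEND 1->0: VV[1][1]++ -> VV[1]=[0, 2], msg_vec=[0, 2]; VV[0]=max(VV[0],msg_vec) then VV[0][0]++ -> VV[0]=[2, 2]
Event 3: SEND 0->1: VV[0][0]++ -> VV[0]=[3, 2], msg_vec=[3, 2]; VV[1]=max(VV[1],msg_vec) then VV[1][1]++ -> VV[1]=[3, 3]
Event 4: SEND 0->1: VV[0][0]++ -> VV[0]=[4, 2], msg_vec=[4, 2]; VV[1]=max(VV[1],msg_vec) then VV[1][1]++ -> VV[1]=[4, 4]
Event 5: LOCAL 0: VV[0][0]++ -> VV[0]=[5, 2]
Event 6: LOCAL 0: VV[0][0]++ -> VV[0]=[6, 2]
Final vectors: VV[0]=[6, 2]; VV[1]=[4, 4]

Answer: 6 2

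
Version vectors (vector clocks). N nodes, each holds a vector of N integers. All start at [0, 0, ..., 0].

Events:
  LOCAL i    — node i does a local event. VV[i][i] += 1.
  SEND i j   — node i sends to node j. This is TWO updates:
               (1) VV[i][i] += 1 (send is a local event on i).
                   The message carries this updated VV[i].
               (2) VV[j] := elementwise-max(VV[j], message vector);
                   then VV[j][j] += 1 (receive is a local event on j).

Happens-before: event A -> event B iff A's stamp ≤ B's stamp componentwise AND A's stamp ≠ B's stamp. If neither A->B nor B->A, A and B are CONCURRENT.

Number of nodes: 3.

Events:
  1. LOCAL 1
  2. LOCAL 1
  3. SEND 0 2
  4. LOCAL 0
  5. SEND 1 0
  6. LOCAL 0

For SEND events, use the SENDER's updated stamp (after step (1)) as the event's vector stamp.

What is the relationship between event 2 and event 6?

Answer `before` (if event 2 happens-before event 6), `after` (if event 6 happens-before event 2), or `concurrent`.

Initial: VV[0]=[0, 0, 0]
Initial: VV[1]=[0, 0, 0]
Initial: VV[2]=[0, 0, 0]
Event 1: LOCAL 1: VV[1][1]++ -> VV[1]=[0, 1, 0]
Event 2: LOCAL 1: VV[1][1]++ -> VV[1]=[0, 2, 0]
Event 3: SEND 0->2: VV[0][0]++ -> VV[0]=[1, 0, 0], msg_vec=[1, 0, 0]; VV[2]=max(VV[2],msg_vec) then VV[2][2]++ -> VV[2]=[1, 0, 1]
Event 4: LOCAL 0: VV[0][0]++ -> VV[0]=[2, 0, 0]
Event 5: SEND 1->0: VV[1][1]++ -> VV[1]=[0, 3, 0], msg_vec=[0, 3, 0]; VV[0]=max(VV[0],msg_vec) then VV[0][0]++ -> VV[0]=[3, 3, 0]
Event 6: LOCAL 0: VV[0][0]++ -> VV[0]=[4, 3, 0]
Event 2 stamp: [0, 2, 0]
Event 6 stamp: [4, 3, 0]
[0, 2, 0] <= [4, 3, 0]? True
[4, 3, 0] <= [0, 2, 0]? False
Relation: before

Answer: before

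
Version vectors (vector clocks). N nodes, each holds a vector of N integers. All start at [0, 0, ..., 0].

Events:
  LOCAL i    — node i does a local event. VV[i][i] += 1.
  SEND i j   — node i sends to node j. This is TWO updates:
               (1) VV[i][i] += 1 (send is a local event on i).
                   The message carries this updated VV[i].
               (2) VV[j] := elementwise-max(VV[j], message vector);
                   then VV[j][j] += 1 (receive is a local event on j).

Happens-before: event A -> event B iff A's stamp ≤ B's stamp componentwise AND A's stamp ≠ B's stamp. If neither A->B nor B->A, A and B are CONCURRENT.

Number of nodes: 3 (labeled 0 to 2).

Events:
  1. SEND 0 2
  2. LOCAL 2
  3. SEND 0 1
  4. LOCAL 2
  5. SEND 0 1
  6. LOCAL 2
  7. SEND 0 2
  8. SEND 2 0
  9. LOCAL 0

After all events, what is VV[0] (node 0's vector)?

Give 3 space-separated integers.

Answer: 6 0 6

Derivation:
Initial: VV[0]=[0, 0, 0]
Initial: VV[1]=[0, 0, 0]
Initial: VV[2]=[0, 0, 0]
Event 1: SEND 0->2: VV[0][0]++ -> VV[0]=[1, 0, 0], msg_vec=[1, 0, 0]; VV[2]=max(VV[2],msg_vec) then VV[2][2]++ -> VV[2]=[1, 0, 1]
Event 2: LOCAL 2: VV[2][2]++ -> VV[2]=[1, 0, 2]
Event 3: SEND 0->1: VV[0][0]++ -> VV[0]=[2, 0, 0], msg_vec=[2, 0, 0]; VV[1]=max(VV[1],msg_vec) then VV[1][1]++ -> VV[1]=[2, 1, 0]
Event 4: LOCAL 2: VV[2][2]++ -> VV[2]=[1, 0, 3]
Event 5: SEND 0->1: VV[0][0]++ -> VV[0]=[3, 0, 0], msg_vec=[3, 0, 0]; VV[1]=max(VV[1],msg_vec) then VV[1][1]++ -> VV[1]=[3, 2, 0]
Event 6: LOCAL 2: VV[2][2]++ -> VV[2]=[1, 0, 4]
Event 7: SEND 0->2: VV[0][0]++ -> VV[0]=[4, 0, 0], msg_vec=[4, 0, 0]; VV[2]=max(VV[2],msg_vec) then VV[2][2]++ -> VV[2]=[4, 0, 5]
Event 8: SEND 2->0: VV[2][2]++ -> VV[2]=[4, 0, 6], msg_vec=[4, 0, 6]; VV[0]=max(VV[0],msg_vec) then VV[0][0]++ -> VV[0]=[5, 0, 6]
Event 9: LOCAL 0: VV[0][0]++ -> VV[0]=[6, 0, 6]
Final vectors: VV[0]=[6, 0, 6]; VV[1]=[3, 2, 0]; VV[2]=[4, 0, 6]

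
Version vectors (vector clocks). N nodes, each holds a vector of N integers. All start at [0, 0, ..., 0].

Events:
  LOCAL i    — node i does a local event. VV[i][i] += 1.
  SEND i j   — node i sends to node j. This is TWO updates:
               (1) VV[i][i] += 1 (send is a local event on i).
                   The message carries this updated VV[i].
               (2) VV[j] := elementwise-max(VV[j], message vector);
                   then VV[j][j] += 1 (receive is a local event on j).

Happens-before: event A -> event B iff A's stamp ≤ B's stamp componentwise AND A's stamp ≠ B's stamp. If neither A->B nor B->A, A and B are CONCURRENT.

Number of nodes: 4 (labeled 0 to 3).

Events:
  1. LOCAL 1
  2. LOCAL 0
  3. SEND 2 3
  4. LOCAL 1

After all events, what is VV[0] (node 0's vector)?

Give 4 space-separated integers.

Answer: 1 0 0 0

Derivation:
Initial: VV[0]=[0, 0, 0, 0]
Initial: VV[1]=[0, 0, 0, 0]
Initial: VV[2]=[0, 0, 0, 0]
Initial: VV[3]=[0, 0, 0, 0]
Event 1: LOCAL 1: VV[1][1]++ -> VV[1]=[0, 1, 0, 0]
Event 2: LOCAL 0: VV[0][0]++ -> VV[0]=[1, 0, 0, 0]
Event 3: SEND 2->3: VV[2][2]++ -> VV[2]=[0, 0, 1, 0], msg_vec=[0, 0, 1, 0]; VV[3]=max(VV[3],msg_vec) then VV[3][3]++ -> VV[3]=[0, 0, 1, 1]
Event 4: LOCAL 1: VV[1][1]++ -> VV[1]=[0, 2, 0, 0]
Final vectors: VV[0]=[1, 0, 0, 0]; VV[1]=[0, 2, 0, 0]; VV[2]=[0, 0, 1, 0]; VV[3]=[0, 0, 1, 1]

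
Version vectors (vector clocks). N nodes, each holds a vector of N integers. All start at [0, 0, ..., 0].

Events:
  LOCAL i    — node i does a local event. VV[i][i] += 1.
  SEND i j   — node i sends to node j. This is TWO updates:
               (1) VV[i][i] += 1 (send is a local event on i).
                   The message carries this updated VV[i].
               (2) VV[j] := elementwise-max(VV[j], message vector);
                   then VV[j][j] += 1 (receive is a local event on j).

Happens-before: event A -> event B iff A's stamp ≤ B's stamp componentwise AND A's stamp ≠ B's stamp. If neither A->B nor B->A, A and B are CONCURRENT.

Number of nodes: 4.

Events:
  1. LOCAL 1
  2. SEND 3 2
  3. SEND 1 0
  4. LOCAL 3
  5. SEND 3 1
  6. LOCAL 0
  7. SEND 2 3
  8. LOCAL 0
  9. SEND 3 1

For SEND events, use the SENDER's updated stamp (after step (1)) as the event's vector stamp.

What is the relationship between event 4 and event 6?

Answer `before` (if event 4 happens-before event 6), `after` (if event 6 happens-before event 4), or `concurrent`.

Answer: concurrent

Derivation:
Initial: VV[0]=[0, 0, 0, 0]
Initial: VV[1]=[0, 0, 0, 0]
Initial: VV[2]=[0, 0, 0, 0]
Initial: VV[3]=[0, 0, 0, 0]
Event 1: LOCAL 1: VV[1][1]++ -> VV[1]=[0, 1, 0, 0]
Event 2: SEND 3->2: VV[3][3]++ -> VV[3]=[0, 0, 0, 1], msg_vec=[0, 0, 0, 1]; VV[2]=max(VV[2],msg_vec) then VV[2][2]++ -> VV[2]=[0, 0, 1, 1]
Event 3: SEND 1->0: VV[1][1]++ -> VV[1]=[0, 2, 0, 0], msg_vec=[0, 2, 0, 0]; VV[0]=max(VV[0],msg_vec) then VV[0][0]++ -> VV[0]=[1, 2, 0, 0]
Event 4: LOCAL 3: VV[3][3]++ -> VV[3]=[0, 0, 0, 2]
Event 5: SEND 3->1: VV[3][3]++ -> VV[3]=[0, 0, 0, 3], msg_vec=[0, 0, 0, 3]; VV[1]=max(VV[1],msg_vec) then VV[1][1]++ -> VV[1]=[0, 3, 0, 3]
Event 6: LOCAL 0: VV[0][0]++ -> VV[0]=[2, 2, 0, 0]
Event 7: SEND 2->3: VV[2][2]++ -> VV[2]=[0, 0, 2, 1], msg_vec=[0, 0, 2, 1]; VV[3]=max(VV[3],msg_vec) then VV[3][3]++ -> VV[3]=[0, 0, 2, 4]
Event 8: LOCAL 0: VV[0][0]++ -> VV[0]=[3, 2, 0, 0]
Event 9: SEND 3->1: VV[3][3]++ -> VV[3]=[0, 0, 2, 5], msg_vec=[0, 0, 2, 5]; VV[1]=max(VV[1],msg_vec) then VV[1][1]++ -> VV[1]=[0, 4, 2, 5]
Event 4 stamp: [0, 0, 0, 2]
Event 6 stamp: [2, 2, 0, 0]
[0, 0, 0, 2] <= [2, 2, 0, 0]? False
[2, 2, 0, 0] <= [0, 0, 0, 2]? False
Relation: concurrent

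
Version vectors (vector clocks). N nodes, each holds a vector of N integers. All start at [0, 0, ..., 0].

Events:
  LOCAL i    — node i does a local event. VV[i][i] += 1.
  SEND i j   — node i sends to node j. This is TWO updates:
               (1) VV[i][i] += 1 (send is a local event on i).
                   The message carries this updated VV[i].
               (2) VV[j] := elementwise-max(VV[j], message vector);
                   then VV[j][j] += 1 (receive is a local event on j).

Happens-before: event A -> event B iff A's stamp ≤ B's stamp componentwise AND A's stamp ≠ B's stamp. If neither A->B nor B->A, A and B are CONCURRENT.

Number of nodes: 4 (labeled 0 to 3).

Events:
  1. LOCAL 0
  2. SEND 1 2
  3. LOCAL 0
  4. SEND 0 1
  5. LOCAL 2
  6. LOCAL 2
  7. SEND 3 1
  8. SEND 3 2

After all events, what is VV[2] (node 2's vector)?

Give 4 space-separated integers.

Answer: 0 1 4 2

Derivation:
Initial: VV[0]=[0, 0, 0, 0]
Initial: VV[1]=[0, 0, 0, 0]
Initial: VV[2]=[0, 0, 0, 0]
Initial: VV[3]=[0, 0, 0, 0]
Event 1: LOCAL 0: VV[0][0]++ -> VV[0]=[1, 0, 0, 0]
Event 2: SEND 1->2: VV[1][1]++ -> VV[1]=[0, 1, 0, 0], msg_vec=[0, 1, 0, 0]; VV[2]=max(VV[2],msg_vec) then VV[2][2]++ -> VV[2]=[0, 1, 1, 0]
Event 3: LOCAL 0: VV[0][0]++ -> VV[0]=[2, 0, 0, 0]
Event 4: SEND 0->1: VV[0][0]++ -> VV[0]=[3, 0, 0, 0], msg_vec=[3, 0, 0, 0]; VV[1]=max(VV[1],msg_vec) then VV[1][1]++ -> VV[1]=[3, 2, 0, 0]
Event 5: LOCAL 2: VV[2][2]++ -> VV[2]=[0, 1, 2, 0]
Event 6: LOCAL 2: VV[2][2]++ -> VV[2]=[0, 1, 3, 0]
Event 7: SEND 3->1: VV[3][3]++ -> VV[3]=[0, 0, 0, 1], msg_vec=[0, 0, 0, 1]; VV[1]=max(VV[1],msg_vec) then VV[1][1]++ -> VV[1]=[3, 3, 0, 1]
Event 8: SEND 3->2: VV[3][3]++ -> VV[3]=[0, 0, 0, 2], msg_vec=[0, 0, 0, 2]; VV[2]=max(VV[2],msg_vec) then VV[2][2]++ -> VV[2]=[0, 1, 4, 2]
Final vectors: VV[0]=[3, 0, 0, 0]; VV[1]=[3, 3, 0, 1]; VV[2]=[0, 1, 4, 2]; VV[3]=[0, 0, 0, 2]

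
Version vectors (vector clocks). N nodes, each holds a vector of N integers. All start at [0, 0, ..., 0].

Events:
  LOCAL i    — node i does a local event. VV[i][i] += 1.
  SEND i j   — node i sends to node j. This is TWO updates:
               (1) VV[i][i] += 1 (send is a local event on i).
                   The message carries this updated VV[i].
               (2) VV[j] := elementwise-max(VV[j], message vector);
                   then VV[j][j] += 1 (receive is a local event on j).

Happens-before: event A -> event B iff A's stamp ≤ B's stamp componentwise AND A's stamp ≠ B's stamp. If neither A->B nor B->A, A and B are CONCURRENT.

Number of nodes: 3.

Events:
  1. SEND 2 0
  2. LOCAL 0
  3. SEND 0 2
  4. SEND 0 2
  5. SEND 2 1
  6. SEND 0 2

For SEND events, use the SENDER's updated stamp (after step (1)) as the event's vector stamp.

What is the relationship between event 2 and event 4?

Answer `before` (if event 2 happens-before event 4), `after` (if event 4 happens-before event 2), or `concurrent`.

Answer: before

Derivation:
Initial: VV[0]=[0, 0, 0]
Initial: VV[1]=[0, 0, 0]
Initial: VV[2]=[0, 0, 0]
Event 1: SEND 2->0: VV[2][2]++ -> VV[2]=[0, 0, 1], msg_vec=[0, 0, 1]; VV[0]=max(VV[0],msg_vec) then VV[0][0]++ -> VV[0]=[1, 0, 1]
Event 2: LOCAL 0: VV[0][0]++ -> VV[0]=[2, 0, 1]
Event 3: SEND 0->2: VV[0][0]++ -> VV[0]=[3, 0, 1], msg_vec=[3, 0, 1]; VV[2]=max(VV[2],msg_vec) then VV[2][2]++ -> VV[2]=[3, 0, 2]
Event 4: SEND 0->2: VV[0][0]++ -> VV[0]=[4, 0, 1], msg_vec=[4, 0, 1]; VV[2]=max(VV[2],msg_vec) then VV[2][2]++ -> VV[2]=[4, 0, 3]
Event 5: SEND 2->1: VV[2][2]++ -> VV[2]=[4, 0, 4], msg_vec=[4, 0, 4]; VV[1]=max(VV[1],msg_vec) then VV[1][1]++ -> VV[1]=[4, 1, 4]
Event 6: SEND 0->2: VV[0][0]++ -> VV[0]=[5, 0, 1], msg_vec=[5, 0, 1]; VV[2]=max(VV[2],msg_vec) then VV[2][2]++ -> VV[2]=[5, 0, 5]
Event 2 stamp: [2, 0, 1]
Event 4 stamp: [4, 0, 1]
[2, 0, 1] <= [4, 0, 1]? True
[4, 0, 1] <= [2, 0, 1]? False
Relation: before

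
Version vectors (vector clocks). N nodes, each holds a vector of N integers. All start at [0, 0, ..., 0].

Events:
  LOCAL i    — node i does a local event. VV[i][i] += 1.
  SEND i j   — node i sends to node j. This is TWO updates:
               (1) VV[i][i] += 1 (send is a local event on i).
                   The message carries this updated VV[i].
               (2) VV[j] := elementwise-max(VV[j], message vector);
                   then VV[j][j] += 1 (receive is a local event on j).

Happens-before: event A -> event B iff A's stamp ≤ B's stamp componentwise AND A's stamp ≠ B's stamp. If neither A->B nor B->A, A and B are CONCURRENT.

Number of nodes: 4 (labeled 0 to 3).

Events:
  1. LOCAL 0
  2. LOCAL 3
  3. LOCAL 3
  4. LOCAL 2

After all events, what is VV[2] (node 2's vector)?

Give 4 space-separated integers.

Initial: VV[0]=[0, 0, 0, 0]
Initial: VV[1]=[0, 0, 0, 0]
Initial: VV[2]=[0, 0, 0, 0]
Initial: VV[3]=[0, 0, 0, 0]
Event 1: LOCAL 0: VV[0][0]++ -> VV[0]=[1, 0, 0, 0]
Event 2: LOCAL 3: VV[3][3]++ -> VV[3]=[0, 0, 0, 1]
Event 3: LOCAL 3: VV[3][3]++ -> VV[3]=[0, 0, 0, 2]
Event 4: LOCAL 2: VV[2][2]++ -> VV[2]=[0, 0, 1, 0]
Final vectors: VV[0]=[1, 0, 0, 0]; VV[1]=[0, 0, 0, 0]; VV[2]=[0, 0, 1, 0]; VV[3]=[0, 0, 0, 2]

Answer: 0 0 1 0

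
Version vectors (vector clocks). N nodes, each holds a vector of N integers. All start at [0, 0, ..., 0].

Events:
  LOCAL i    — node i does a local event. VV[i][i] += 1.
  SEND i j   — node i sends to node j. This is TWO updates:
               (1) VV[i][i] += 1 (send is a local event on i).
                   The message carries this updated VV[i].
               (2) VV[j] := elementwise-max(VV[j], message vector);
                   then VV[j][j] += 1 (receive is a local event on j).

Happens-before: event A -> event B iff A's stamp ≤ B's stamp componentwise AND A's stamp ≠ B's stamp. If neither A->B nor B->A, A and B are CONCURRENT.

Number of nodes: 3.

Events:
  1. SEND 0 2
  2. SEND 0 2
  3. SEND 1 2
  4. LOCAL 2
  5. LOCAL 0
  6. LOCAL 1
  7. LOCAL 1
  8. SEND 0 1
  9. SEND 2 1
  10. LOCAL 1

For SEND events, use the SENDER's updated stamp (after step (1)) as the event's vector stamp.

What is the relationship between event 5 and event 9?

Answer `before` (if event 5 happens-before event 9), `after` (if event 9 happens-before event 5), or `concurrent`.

Initial: VV[0]=[0, 0, 0]
Initial: VV[1]=[0, 0, 0]
Initial: VV[2]=[0, 0, 0]
Event 1: SEND 0->2: VV[0][0]++ -> VV[0]=[1, 0, 0], msg_vec=[1, 0, 0]; VV[2]=max(VV[2],msg_vec) then VV[2][2]++ -> VV[2]=[1, 0, 1]
Event 2: SEND 0->2: VV[0][0]++ -> VV[0]=[2, 0, 0], msg_vec=[2, 0, 0]; VV[2]=max(VV[2],msg_vec) then VV[2][2]++ -> VV[2]=[2, 0, 2]
Event 3: SEND 1->2: VV[1][1]++ -> VV[1]=[0, 1, 0], msg_vec=[0, 1, 0]; VV[2]=max(VV[2],msg_vec) then VV[2][2]++ -> VV[2]=[2, 1, 3]
Event 4: LOCAL 2: VV[2][2]++ -> VV[2]=[2, 1, 4]
Event 5: LOCAL 0: VV[0][0]++ -> VV[0]=[3, 0, 0]
Event 6: LOCAL 1: VV[1][1]++ -> VV[1]=[0, 2, 0]
Event 7: LOCAL 1: VV[1][1]++ -> VV[1]=[0, 3, 0]
Event 8: SEND 0->1: VV[0][0]++ -> VV[0]=[4, 0, 0], msg_vec=[4, 0, 0]; VV[1]=max(VV[1],msg_vec) then VV[1][1]++ -> VV[1]=[4, 4, 0]
Event 9: SEND 2->1: VV[2][2]++ -> VV[2]=[2, 1, 5], msg_vec=[2, 1, 5]; VV[1]=max(VV[1],msg_vec) then VV[1][1]++ -> VV[1]=[4, 5, 5]
Event 10: LOCAL 1: VV[1][1]++ -> VV[1]=[4, 6, 5]
Event 5 stamp: [3, 0, 0]
Event 9 stamp: [2, 1, 5]
[3, 0, 0] <= [2, 1, 5]? False
[2, 1, 5] <= [3, 0, 0]? False
Relation: concurrent

Answer: concurrent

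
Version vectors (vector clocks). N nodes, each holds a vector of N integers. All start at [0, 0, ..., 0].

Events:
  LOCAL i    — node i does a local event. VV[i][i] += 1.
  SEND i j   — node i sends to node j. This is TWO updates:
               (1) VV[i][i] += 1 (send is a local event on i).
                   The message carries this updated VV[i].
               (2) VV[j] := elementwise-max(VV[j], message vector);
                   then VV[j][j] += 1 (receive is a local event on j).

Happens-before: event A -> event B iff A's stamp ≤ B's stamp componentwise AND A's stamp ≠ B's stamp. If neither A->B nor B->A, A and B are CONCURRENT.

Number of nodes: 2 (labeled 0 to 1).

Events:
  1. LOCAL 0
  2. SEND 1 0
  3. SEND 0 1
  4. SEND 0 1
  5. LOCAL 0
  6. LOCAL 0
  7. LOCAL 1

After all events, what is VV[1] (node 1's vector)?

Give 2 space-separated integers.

Initial: VV[0]=[0, 0]
Initial: VV[1]=[0, 0]
Event 1: LOCAL 0: VV[0][0]++ -> VV[0]=[1, 0]
Event 2: SEND 1->0: VV[1][1]++ -> VV[1]=[0, 1], msg_vec=[0, 1]; VV[0]=max(VV[0],msg_vec) then VV[0][0]++ -> VV[0]=[2, 1]
Event 3: SEND 0->1: VV[0][0]++ -> VV[0]=[3, 1], msg_vec=[3, 1]; VV[1]=max(VV[1],msg_vec) then VV[1][1]++ -> VV[1]=[3, 2]
Event 4: SEND 0->1: VV[0][0]++ -> VV[0]=[4, 1], msg_vec=[4, 1]; VV[1]=max(VV[1],msg_vec) then VV[1][1]++ -> VV[1]=[4, 3]
Event 5: LOCAL 0: VV[0][0]++ -> VV[0]=[5, 1]
Event 6: LOCAL 0: VV[0][0]++ -> VV[0]=[6, 1]
Event 7: LOCAL 1: VV[1][1]++ -> VV[1]=[4, 4]
Final vectors: VV[0]=[6, 1]; VV[1]=[4, 4]

Answer: 4 4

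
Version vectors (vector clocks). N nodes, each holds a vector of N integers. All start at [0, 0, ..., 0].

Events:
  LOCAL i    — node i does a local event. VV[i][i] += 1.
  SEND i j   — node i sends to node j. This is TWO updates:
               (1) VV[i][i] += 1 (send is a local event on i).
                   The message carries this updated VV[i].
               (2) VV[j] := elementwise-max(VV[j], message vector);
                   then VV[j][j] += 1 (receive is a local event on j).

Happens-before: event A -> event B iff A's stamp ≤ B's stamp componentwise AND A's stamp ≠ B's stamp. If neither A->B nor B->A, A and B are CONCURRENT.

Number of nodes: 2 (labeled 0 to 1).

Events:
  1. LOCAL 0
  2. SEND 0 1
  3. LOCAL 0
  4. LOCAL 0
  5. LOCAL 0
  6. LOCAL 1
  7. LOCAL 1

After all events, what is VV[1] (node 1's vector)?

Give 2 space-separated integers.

Answer: 2 3

Derivation:
Initial: VV[0]=[0, 0]
Initial: VV[1]=[0, 0]
Event 1: LOCAL 0: VV[0][0]++ -> VV[0]=[1, 0]
Event 2: SEND 0->1: VV[0][0]++ -> VV[0]=[2, 0], msg_vec=[2, 0]; VV[1]=max(VV[1],msg_vec) then VV[1][1]++ -> VV[1]=[2, 1]
Event 3: LOCAL 0: VV[0][0]++ -> VV[0]=[3, 0]
Event 4: LOCAL 0: VV[0][0]++ -> VV[0]=[4, 0]
Event 5: LOCAL 0: VV[0][0]++ -> VV[0]=[5, 0]
Event 6: LOCAL 1: VV[1][1]++ -> VV[1]=[2, 2]
Event 7: LOCAL 1: VV[1][1]++ -> VV[1]=[2, 3]
Final vectors: VV[0]=[5, 0]; VV[1]=[2, 3]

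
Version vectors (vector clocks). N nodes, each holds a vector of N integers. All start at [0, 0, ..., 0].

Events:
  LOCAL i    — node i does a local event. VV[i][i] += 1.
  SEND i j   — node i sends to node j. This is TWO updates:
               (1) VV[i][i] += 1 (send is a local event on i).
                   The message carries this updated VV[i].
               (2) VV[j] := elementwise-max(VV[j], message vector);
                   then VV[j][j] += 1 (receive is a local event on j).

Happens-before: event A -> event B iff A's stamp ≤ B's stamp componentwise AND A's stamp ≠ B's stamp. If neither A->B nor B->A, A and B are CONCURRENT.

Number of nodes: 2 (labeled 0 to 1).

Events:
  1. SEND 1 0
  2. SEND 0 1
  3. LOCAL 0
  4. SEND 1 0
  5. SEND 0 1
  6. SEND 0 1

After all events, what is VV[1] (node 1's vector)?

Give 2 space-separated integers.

Initial: VV[0]=[0, 0]
Initial: VV[1]=[0, 0]
Event 1: SEND 1->0: VV[1][1]++ -> VV[1]=[0, 1], msg_vec=[0, 1]; VV[0]=max(VV[0],msg_vec) then VV[0][0]++ -> VV[0]=[1, 1]
Event 2: SEND 0->1: VV[0][0]++ -> VV[0]=[2, 1], msg_vec=[2, 1]; VV[1]=max(VV[1],msg_vec) then VV[1][1]++ -> VV[1]=[2, 2]
Event 3: LOCAL 0: VV[0][0]++ -> VV[0]=[3, 1]
Event 4: SEND 1->0: VV[1][1]++ -> VV[1]=[2, 3], msg_vec=[2, 3]; VV[0]=max(VV[0],msg_vec) then VV[0][0]++ -> VV[0]=[4, 3]
Event 5: SEND 0->1: VV[0][0]++ -> VV[0]=[5, 3], msg_vec=[5, 3]; VV[1]=max(VV[1],msg_vec) then VV[1][1]++ -> VV[1]=[5, 4]
Event 6: SEND 0->1: VV[0][0]++ -> VV[0]=[6, 3], msg_vec=[6, 3]; VV[1]=max(VV[1],msg_vec) then VV[1][1]++ -> VV[1]=[6, 5]
Final vectors: VV[0]=[6, 3]; VV[1]=[6, 5]

Answer: 6 5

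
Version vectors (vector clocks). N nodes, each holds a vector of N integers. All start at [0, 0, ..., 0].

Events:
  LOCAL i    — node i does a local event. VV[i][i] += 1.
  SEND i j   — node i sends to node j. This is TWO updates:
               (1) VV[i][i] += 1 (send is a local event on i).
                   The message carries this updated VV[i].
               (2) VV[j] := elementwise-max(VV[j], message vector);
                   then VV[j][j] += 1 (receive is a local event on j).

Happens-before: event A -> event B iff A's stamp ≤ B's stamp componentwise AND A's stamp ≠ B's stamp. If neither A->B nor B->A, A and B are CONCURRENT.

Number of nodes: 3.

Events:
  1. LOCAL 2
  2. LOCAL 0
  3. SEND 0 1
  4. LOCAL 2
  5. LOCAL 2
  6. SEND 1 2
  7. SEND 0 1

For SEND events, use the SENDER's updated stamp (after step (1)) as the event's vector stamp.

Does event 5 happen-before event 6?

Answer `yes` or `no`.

Initial: VV[0]=[0, 0, 0]
Initial: VV[1]=[0, 0, 0]
Initial: VV[2]=[0, 0, 0]
Event 1: LOCAL 2: VV[2][2]++ -> VV[2]=[0, 0, 1]
Event 2: LOCAL 0: VV[0][0]++ -> VV[0]=[1, 0, 0]
Event 3: SEND 0->1: VV[0][0]++ -> VV[0]=[2, 0, 0], msg_vec=[2, 0, 0]; VV[1]=max(VV[1],msg_vec) then VV[1][1]++ -> VV[1]=[2, 1, 0]
Event 4: LOCAL 2: VV[2][2]++ -> VV[2]=[0, 0, 2]
Event 5: LOCAL 2: VV[2][2]++ -> VV[2]=[0, 0, 3]
Event 6: SEND 1->2: VV[1][1]++ -> VV[1]=[2, 2, 0], msg_vec=[2, 2, 0]; VV[2]=max(VV[2],msg_vec) then VV[2][2]++ -> VV[2]=[2, 2, 4]
Event 7: SEND 0->1: VV[0][0]++ -> VV[0]=[3, 0, 0], msg_vec=[3, 0, 0]; VV[1]=max(VV[1],msg_vec) then VV[1][1]++ -> VV[1]=[3, 3, 0]
Event 5 stamp: [0, 0, 3]
Event 6 stamp: [2, 2, 0]
[0, 0, 3] <= [2, 2, 0]? False. Equal? False. Happens-before: False

Answer: no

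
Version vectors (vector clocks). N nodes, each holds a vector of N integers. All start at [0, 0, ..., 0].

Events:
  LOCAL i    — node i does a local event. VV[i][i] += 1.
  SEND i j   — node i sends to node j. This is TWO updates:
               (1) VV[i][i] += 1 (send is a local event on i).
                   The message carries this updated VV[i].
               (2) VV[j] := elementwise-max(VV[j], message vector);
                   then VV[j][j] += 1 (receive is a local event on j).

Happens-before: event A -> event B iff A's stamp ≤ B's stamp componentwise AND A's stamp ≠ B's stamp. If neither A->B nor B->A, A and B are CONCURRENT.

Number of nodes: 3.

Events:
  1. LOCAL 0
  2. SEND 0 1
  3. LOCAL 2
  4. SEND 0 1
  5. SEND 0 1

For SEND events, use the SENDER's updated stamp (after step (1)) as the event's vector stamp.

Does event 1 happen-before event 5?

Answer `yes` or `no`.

Initial: VV[0]=[0, 0, 0]
Initial: VV[1]=[0, 0, 0]
Initial: VV[2]=[0, 0, 0]
Event 1: LOCAL 0: VV[0][0]++ -> VV[0]=[1, 0, 0]
Event 2: SEND 0->1: VV[0][0]++ -> VV[0]=[2, 0, 0], msg_vec=[2, 0, 0]; VV[1]=max(VV[1],msg_vec) then VV[1][1]++ -> VV[1]=[2, 1, 0]
Event 3: LOCAL 2: VV[2][2]++ -> VV[2]=[0, 0, 1]
Event 4: SEND 0->1: VV[0][0]++ -> VV[0]=[3, 0, 0], msg_vec=[3, 0, 0]; VV[1]=max(VV[1],msg_vec) then VV[1][1]++ -> VV[1]=[3, 2, 0]
Event 5: SEND 0->1: VV[0][0]++ -> VV[0]=[4, 0, 0], msg_vec=[4, 0, 0]; VV[1]=max(VV[1],msg_vec) then VV[1][1]++ -> VV[1]=[4, 3, 0]
Event 1 stamp: [1, 0, 0]
Event 5 stamp: [4, 0, 0]
[1, 0, 0] <= [4, 0, 0]? True. Equal? False. Happens-before: True

Answer: yes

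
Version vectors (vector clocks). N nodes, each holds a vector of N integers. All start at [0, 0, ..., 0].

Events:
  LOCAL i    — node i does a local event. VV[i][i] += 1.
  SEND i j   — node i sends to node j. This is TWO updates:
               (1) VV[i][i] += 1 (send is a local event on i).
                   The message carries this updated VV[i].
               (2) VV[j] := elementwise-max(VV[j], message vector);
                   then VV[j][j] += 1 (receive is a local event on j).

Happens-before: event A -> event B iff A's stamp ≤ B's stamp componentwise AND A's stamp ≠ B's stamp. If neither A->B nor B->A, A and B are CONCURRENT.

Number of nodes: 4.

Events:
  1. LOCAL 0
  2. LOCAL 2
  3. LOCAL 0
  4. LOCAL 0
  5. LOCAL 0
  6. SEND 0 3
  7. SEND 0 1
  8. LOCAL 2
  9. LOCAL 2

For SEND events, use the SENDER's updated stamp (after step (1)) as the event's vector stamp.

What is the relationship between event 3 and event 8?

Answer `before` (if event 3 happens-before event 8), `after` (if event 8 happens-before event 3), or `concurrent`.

Answer: concurrent

Derivation:
Initial: VV[0]=[0, 0, 0, 0]
Initial: VV[1]=[0, 0, 0, 0]
Initial: VV[2]=[0, 0, 0, 0]
Initial: VV[3]=[0, 0, 0, 0]
Event 1: LOCAL 0: VV[0][0]++ -> VV[0]=[1, 0, 0, 0]
Event 2: LOCAL 2: VV[2][2]++ -> VV[2]=[0, 0, 1, 0]
Event 3: LOCAL 0: VV[0][0]++ -> VV[0]=[2, 0, 0, 0]
Event 4: LOCAL 0: VV[0][0]++ -> VV[0]=[3, 0, 0, 0]
Event 5: LOCAL 0: VV[0][0]++ -> VV[0]=[4, 0, 0, 0]
Event 6: SEND 0->3: VV[0][0]++ -> VV[0]=[5, 0, 0, 0], msg_vec=[5, 0, 0, 0]; VV[3]=max(VV[3],msg_vec) then VV[3][3]++ -> VV[3]=[5, 0, 0, 1]
Event 7: SEND 0->1: VV[0][0]++ -> VV[0]=[6, 0, 0, 0], msg_vec=[6, 0, 0, 0]; VV[1]=max(VV[1],msg_vec) then VV[1][1]++ -> VV[1]=[6, 1, 0, 0]
Event 8: LOCAL 2: VV[2][2]++ -> VV[2]=[0, 0, 2, 0]
Event 9: LOCAL 2: VV[2][2]++ -> VV[2]=[0, 0, 3, 0]
Event 3 stamp: [2, 0, 0, 0]
Event 8 stamp: [0, 0, 2, 0]
[2, 0, 0, 0] <= [0, 0, 2, 0]? False
[0, 0, 2, 0] <= [2, 0, 0, 0]? False
Relation: concurrent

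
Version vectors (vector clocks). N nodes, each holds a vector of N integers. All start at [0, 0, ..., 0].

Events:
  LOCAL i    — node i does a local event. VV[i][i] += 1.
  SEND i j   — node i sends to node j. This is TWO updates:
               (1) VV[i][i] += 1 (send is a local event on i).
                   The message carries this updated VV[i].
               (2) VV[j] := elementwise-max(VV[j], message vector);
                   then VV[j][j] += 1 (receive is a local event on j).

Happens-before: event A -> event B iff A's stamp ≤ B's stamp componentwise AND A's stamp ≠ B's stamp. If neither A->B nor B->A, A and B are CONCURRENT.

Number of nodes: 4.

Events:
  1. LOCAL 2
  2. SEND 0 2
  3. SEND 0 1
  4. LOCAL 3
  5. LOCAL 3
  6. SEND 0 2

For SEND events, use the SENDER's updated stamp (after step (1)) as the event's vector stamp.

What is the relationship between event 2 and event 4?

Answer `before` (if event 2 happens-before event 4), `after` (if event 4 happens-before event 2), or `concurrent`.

Answer: concurrent

Derivation:
Initial: VV[0]=[0, 0, 0, 0]
Initial: VV[1]=[0, 0, 0, 0]
Initial: VV[2]=[0, 0, 0, 0]
Initial: VV[3]=[0, 0, 0, 0]
Event 1: LOCAL 2: VV[2][2]++ -> VV[2]=[0, 0, 1, 0]
Event 2: SEND 0->2: VV[0][0]++ -> VV[0]=[1, 0, 0, 0], msg_vec=[1, 0, 0, 0]; VV[2]=max(VV[2],msg_vec) then VV[2][2]++ -> VV[2]=[1, 0, 2, 0]
Event 3: SEND 0->1: VV[0][0]++ -> VV[0]=[2, 0, 0, 0], msg_vec=[2, 0, 0, 0]; VV[1]=max(VV[1],msg_vec) then VV[1][1]++ -> VV[1]=[2, 1, 0, 0]
Event 4: LOCAL 3: VV[3][3]++ -> VV[3]=[0, 0, 0, 1]
Event 5: LOCAL 3: VV[3][3]++ -> VV[3]=[0, 0, 0, 2]
Event 6: SEND 0->2: VV[0][0]++ -> VV[0]=[3, 0, 0, 0], msg_vec=[3, 0, 0, 0]; VV[2]=max(VV[2],msg_vec) then VV[2][2]++ -> VV[2]=[3, 0, 3, 0]
Event 2 stamp: [1, 0, 0, 0]
Event 4 stamp: [0, 0, 0, 1]
[1, 0, 0, 0] <= [0, 0, 0, 1]? False
[0, 0, 0, 1] <= [1, 0, 0, 0]? False
Relation: concurrent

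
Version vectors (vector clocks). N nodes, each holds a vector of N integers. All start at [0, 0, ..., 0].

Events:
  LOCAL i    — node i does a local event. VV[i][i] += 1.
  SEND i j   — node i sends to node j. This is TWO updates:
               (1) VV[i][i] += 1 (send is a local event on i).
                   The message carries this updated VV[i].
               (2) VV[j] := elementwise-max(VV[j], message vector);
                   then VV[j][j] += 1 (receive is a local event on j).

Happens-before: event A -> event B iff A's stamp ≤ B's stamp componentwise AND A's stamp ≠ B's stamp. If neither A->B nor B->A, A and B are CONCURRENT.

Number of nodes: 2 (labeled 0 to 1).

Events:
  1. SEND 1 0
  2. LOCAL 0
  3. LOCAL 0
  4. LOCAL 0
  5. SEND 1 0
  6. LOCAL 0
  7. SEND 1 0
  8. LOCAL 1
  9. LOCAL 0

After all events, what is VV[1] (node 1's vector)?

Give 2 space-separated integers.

Answer: 0 4

Derivation:
Initial: VV[0]=[0, 0]
Initial: VV[1]=[0, 0]
Event 1: SEND 1->0: VV[1][1]++ -> VV[1]=[0, 1], msg_vec=[0, 1]; VV[0]=max(VV[0],msg_vec) then VV[0][0]++ -> VV[0]=[1, 1]
Event 2: LOCAL 0: VV[0][0]++ -> VV[0]=[2, 1]
Event 3: LOCAL 0: VV[0][0]++ -> VV[0]=[3, 1]
Event 4: LOCAL 0: VV[0][0]++ -> VV[0]=[4, 1]
Event 5: SEND 1->0: VV[1][1]++ -> VV[1]=[0, 2], msg_vec=[0, 2]; VV[0]=max(VV[0],msg_vec) then VV[0][0]++ -> VV[0]=[5, 2]
Event 6: LOCAL 0: VV[0][0]++ -> VV[0]=[6, 2]
Event 7: SEND 1->0: VV[1][1]++ -> VV[1]=[0, 3], msg_vec=[0, 3]; VV[0]=max(VV[0],msg_vec) then VV[0][0]++ -> VV[0]=[7, 3]
Event 8: LOCAL 1: VV[1][1]++ -> VV[1]=[0, 4]
Event 9: LOCAL 0: VV[0][0]++ -> VV[0]=[8, 3]
Final vectors: VV[0]=[8, 3]; VV[1]=[0, 4]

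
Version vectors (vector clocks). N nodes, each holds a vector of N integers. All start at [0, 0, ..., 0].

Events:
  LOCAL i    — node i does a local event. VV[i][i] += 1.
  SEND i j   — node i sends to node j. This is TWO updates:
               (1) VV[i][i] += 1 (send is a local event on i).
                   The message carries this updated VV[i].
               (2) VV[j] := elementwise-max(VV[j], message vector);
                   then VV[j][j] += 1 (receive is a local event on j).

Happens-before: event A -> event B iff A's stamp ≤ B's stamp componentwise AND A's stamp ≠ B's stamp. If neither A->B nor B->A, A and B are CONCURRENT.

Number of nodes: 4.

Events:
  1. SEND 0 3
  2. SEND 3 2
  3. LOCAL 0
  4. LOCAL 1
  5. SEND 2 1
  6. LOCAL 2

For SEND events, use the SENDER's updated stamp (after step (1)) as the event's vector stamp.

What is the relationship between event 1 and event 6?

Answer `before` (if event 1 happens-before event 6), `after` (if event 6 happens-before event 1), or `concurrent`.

Answer: before

Derivation:
Initial: VV[0]=[0, 0, 0, 0]
Initial: VV[1]=[0, 0, 0, 0]
Initial: VV[2]=[0, 0, 0, 0]
Initial: VV[3]=[0, 0, 0, 0]
Event 1: SEND 0->3: VV[0][0]++ -> VV[0]=[1, 0, 0, 0], msg_vec=[1, 0, 0, 0]; VV[3]=max(VV[3],msg_vec) then VV[3][3]++ -> VV[3]=[1, 0, 0, 1]
Event 2: SEND 3->2: VV[3][3]++ -> VV[3]=[1, 0, 0, 2], msg_vec=[1, 0, 0, 2]; VV[2]=max(VV[2],msg_vec) then VV[2][2]++ -> VV[2]=[1, 0, 1, 2]
Event 3: LOCAL 0: VV[0][0]++ -> VV[0]=[2, 0, 0, 0]
Event 4: LOCAL 1: VV[1][1]++ -> VV[1]=[0, 1, 0, 0]
Event 5: SEND 2->1: VV[2][2]++ -> VV[2]=[1, 0, 2, 2], msg_vec=[1, 0, 2, 2]; VV[1]=max(VV[1],msg_vec) then VV[1][1]++ -> VV[1]=[1, 2, 2, 2]
Event 6: LOCAL 2: VV[2][2]++ -> VV[2]=[1, 0, 3, 2]
Event 1 stamp: [1, 0, 0, 0]
Event 6 stamp: [1, 0, 3, 2]
[1, 0, 0, 0] <= [1, 0, 3, 2]? True
[1, 0, 3, 2] <= [1, 0, 0, 0]? False
Relation: before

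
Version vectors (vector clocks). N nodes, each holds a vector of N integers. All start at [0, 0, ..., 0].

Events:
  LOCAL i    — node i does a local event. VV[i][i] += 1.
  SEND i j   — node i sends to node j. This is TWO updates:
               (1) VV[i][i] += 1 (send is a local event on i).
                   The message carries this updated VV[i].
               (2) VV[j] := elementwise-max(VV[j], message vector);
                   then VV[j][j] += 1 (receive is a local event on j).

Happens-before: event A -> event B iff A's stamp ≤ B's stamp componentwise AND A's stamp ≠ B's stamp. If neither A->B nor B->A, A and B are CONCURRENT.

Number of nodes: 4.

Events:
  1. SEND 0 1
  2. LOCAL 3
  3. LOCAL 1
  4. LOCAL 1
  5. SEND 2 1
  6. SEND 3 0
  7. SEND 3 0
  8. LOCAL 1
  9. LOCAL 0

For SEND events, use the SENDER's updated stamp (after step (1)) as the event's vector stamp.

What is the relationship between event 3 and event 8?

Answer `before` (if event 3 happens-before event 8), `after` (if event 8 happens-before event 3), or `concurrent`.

Initial: VV[0]=[0, 0, 0, 0]
Initial: VV[1]=[0, 0, 0, 0]
Initial: VV[2]=[0, 0, 0, 0]
Initial: VV[3]=[0, 0, 0, 0]
Event 1: SEND 0->1: VV[0][0]++ -> VV[0]=[1, 0, 0, 0], msg_vec=[1, 0, 0, 0]; VV[1]=max(VV[1],msg_vec) then VV[1][1]++ -> VV[1]=[1, 1, 0, 0]
Event 2: LOCAL 3: VV[3][3]++ -> VV[3]=[0, 0, 0, 1]
Event 3: LOCAL 1: VV[1][1]++ -> VV[1]=[1, 2, 0, 0]
Event 4: LOCAL 1: VV[1][1]++ -> VV[1]=[1, 3, 0, 0]
Event 5: SEND 2->1: VV[2][2]++ -> VV[2]=[0, 0, 1, 0], msg_vec=[0, 0, 1, 0]; VV[1]=max(VV[1],msg_vec) then VV[1][1]++ -> VV[1]=[1, 4, 1, 0]
Event 6: SEND 3->0: VV[3][3]++ -> VV[3]=[0, 0, 0, 2], msg_vec=[0, 0, 0, 2]; VV[0]=max(VV[0],msg_vec) then VV[0][0]++ -> VV[0]=[2, 0, 0, 2]
Event 7: SEND 3->0: VV[3][3]++ -> VV[3]=[0, 0, 0, 3], msg_vec=[0, 0, 0, 3]; VV[0]=max(VV[0],msg_vec) then VV[0][0]++ -> VV[0]=[3, 0, 0, 3]
Event 8: LOCAL 1: VV[1][1]++ -> VV[1]=[1, 5, 1, 0]
Event 9: LOCAL 0: VV[0][0]++ -> VV[0]=[4, 0, 0, 3]
Event 3 stamp: [1, 2, 0, 0]
Event 8 stamp: [1, 5, 1, 0]
[1, 2, 0, 0] <= [1, 5, 1, 0]? True
[1, 5, 1, 0] <= [1, 2, 0, 0]? False
Relation: before

Answer: before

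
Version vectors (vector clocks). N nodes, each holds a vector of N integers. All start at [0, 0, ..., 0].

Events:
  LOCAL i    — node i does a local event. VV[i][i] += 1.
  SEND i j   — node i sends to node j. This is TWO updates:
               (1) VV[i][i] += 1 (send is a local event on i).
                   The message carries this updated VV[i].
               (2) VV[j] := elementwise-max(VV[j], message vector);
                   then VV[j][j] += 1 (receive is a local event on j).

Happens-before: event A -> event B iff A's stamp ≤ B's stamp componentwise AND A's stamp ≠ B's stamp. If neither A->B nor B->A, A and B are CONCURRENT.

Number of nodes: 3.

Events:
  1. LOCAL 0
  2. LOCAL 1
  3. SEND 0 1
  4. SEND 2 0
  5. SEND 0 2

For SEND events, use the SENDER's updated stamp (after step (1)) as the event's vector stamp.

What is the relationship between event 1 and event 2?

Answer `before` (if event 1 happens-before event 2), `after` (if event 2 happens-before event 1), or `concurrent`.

Initial: VV[0]=[0, 0, 0]
Initial: VV[1]=[0, 0, 0]
Initial: VV[2]=[0, 0, 0]
Event 1: LOCAL 0: VV[0][0]++ -> VV[0]=[1, 0, 0]
Event 2: LOCAL 1: VV[1][1]++ -> VV[1]=[0, 1, 0]
Event 3: SEND 0->1: VV[0][0]++ -> VV[0]=[2, 0, 0], msg_vec=[2, 0, 0]; VV[1]=max(VV[1],msg_vec) then VV[1][1]++ -> VV[1]=[2, 2, 0]
Event 4: SEND 2->0: VV[2][2]++ -> VV[2]=[0, 0, 1], msg_vec=[0, 0, 1]; VV[0]=max(VV[0],msg_vec) then VV[0][0]++ -> VV[0]=[3, 0, 1]
Event 5: SEND 0->2: VV[0][0]++ -> VV[0]=[4, 0, 1], msg_vec=[4, 0, 1]; VV[2]=max(VV[2],msg_vec) then VV[2][2]++ -> VV[2]=[4, 0, 2]
Event 1 stamp: [1, 0, 0]
Event 2 stamp: [0, 1, 0]
[1, 0, 0] <= [0, 1, 0]? False
[0, 1, 0] <= [1, 0, 0]? False
Relation: concurrent

Answer: concurrent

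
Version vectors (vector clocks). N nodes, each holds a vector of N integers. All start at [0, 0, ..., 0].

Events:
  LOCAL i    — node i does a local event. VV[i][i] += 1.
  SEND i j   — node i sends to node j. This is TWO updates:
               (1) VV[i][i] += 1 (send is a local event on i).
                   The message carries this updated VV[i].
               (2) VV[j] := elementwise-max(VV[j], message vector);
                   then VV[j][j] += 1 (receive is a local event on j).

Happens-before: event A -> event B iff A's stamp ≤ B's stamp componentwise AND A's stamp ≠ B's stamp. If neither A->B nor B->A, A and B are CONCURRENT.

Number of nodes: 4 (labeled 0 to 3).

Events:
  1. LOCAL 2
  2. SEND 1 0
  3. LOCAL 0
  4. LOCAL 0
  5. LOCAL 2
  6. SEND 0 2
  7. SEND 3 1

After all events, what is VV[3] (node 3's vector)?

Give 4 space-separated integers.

Answer: 0 0 0 1

Derivation:
Initial: VV[0]=[0, 0, 0, 0]
Initial: VV[1]=[0, 0, 0, 0]
Initial: VV[2]=[0, 0, 0, 0]
Initial: VV[3]=[0, 0, 0, 0]
Event 1: LOCAL 2: VV[2][2]++ -> VV[2]=[0, 0, 1, 0]
Event 2: SEND 1->0: VV[1][1]++ -> VV[1]=[0, 1, 0, 0], msg_vec=[0, 1, 0, 0]; VV[0]=max(VV[0],msg_vec) then VV[0][0]++ -> VV[0]=[1, 1, 0, 0]
Event 3: LOCAL 0: VV[0][0]++ -> VV[0]=[2, 1, 0, 0]
Event 4: LOCAL 0: VV[0][0]++ -> VV[0]=[3, 1, 0, 0]
Event 5: LOCAL 2: VV[2][2]++ -> VV[2]=[0, 0, 2, 0]
Event 6: SEND 0->2: VV[0][0]++ -> VV[0]=[4, 1, 0, 0], msg_vec=[4, 1, 0, 0]; VV[2]=max(VV[2],msg_vec) then VV[2][2]++ -> VV[2]=[4, 1, 3, 0]
Event 7: SEND 3->1: VV[3][3]++ -> VV[3]=[0, 0, 0, 1], msg_vec=[0, 0, 0, 1]; VV[1]=max(VV[1],msg_vec) then VV[1][1]++ -> VV[1]=[0, 2, 0, 1]
Final vectors: VV[0]=[4, 1, 0, 0]; VV[1]=[0, 2, 0, 1]; VV[2]=[4, 1, 3, 0]; VV[3]=[0, 0, 0, 1]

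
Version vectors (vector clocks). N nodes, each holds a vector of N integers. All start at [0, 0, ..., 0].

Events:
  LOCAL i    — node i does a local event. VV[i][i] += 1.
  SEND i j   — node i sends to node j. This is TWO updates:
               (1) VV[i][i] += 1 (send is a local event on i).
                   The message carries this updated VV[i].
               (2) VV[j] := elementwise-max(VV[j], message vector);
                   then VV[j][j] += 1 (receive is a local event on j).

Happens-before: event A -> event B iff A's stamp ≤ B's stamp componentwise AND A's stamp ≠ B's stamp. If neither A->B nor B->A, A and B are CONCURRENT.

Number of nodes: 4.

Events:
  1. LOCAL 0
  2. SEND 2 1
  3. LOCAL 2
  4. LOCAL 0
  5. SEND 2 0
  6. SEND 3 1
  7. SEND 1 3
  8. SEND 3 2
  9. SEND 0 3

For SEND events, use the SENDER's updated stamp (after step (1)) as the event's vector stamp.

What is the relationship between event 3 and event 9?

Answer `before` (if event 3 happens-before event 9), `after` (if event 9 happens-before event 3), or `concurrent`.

Answer: before

Derivation:
Initial: VV[0]=[0, 0, 0, 0]
Initial: VV[1]=[0, 0, 0, 0]
Initial: VV[2]=[0, 0, 0, 0]
Initial: VV[3]=[0, 0, 0, 0]
Event 1: LOCAL 0: VV[0][0]++ -> VV[0]=[1, 0, 0, 0]
Event 2: SEND 2->1: VV[2][2]++ -> VV[2]=[0, 0, 1, 0], msg_vec=[0, 0, 1, 0]; VV[1]=max(VV[1],msg_vec) then VV[1][1]++ -> VV[1]=[0, 1, 1, 0]
Event 3: LOCAL 2: VV[2][2]++ -> VV[2]=[0, 0, 2, 0]
Event 4: LOCAL 0: VV[0][0]++ -> VV[0]=[2, 0, 0, 0]
Event 5: SEND 2->0: VV[2][2]++ -> VV[2]=[0, 0, 3, 0], msg_vec=[0, 0, 3, 0]; VV[0]=max(VV[0],msg_vec) then VV[0][0]++ -> VV[0]=[3, 0, 3, 0]
Event 6: SEND 3->1: VV[3][3]++ -> VV[3]=[0, 0, 0, 1], msg_vec=[0, 0, 0, 1]; VV[1]=max(VV[1],msg_vec) then VV[1][1]++ -> VV[1]=[0, 2, 1, 1]
Event 7: SEND 1->3: VV[1][1]++ -> VV[1]=[0, 3, 1, 1], msg_vec=[0, 3, 1, 1]; VV[3]=max(VV[3],msg_vec) then VV[3][3]++ -> VV[3]=[0, 3, 1, 2]
Event 8: SEND 3->2: VV[3][3]++ -> VV[3]=[0, 3, 1, 3], msg_vec=[0, 3, 1, 3]; VV[2]=max(VV[2],msg_vec) then VV[2][2]++ -> VV[2]=[0, 3, 4, 3]
Event 9: SEND 0->3: VV[0][0]++ -> VV[0]=[4, 0, 3, 0], msg_vec=[4, 0, 3, 0]; VV[3]=max(VV[3],msg_vec) then VV[3][3]++ -> VV[3]=[4, 3, 3, 4]
Event 3 stamp: [0, 0, 2, 0]
Event 9 stamp: [4, 0, 3, 0]
[0, 0, 2, 0] <= [4, 0, 3, 0]? True
[4, 0, 3, 0] <= [0, 0, 2, 0]? False
Relation: before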